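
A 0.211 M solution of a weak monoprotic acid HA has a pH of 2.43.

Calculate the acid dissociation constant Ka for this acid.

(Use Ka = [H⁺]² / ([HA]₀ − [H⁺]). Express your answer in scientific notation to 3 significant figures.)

[H⁺] = 10^(−pH) = 10^(−2.43) = 3.715e-03 M. For HA ⇌ H⁺ + A⁻, Ka = [H⁺][A⁻]/[HA] = [H⁺]² / ([HA]₀ − [H⁺]) = (3.715e-03)² / (0.211 − 3.715e-03) = 6.66e-05.

K_a = 6.66e-05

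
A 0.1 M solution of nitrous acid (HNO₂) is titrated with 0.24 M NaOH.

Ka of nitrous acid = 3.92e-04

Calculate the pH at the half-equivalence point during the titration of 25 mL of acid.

At half-equivalence [HA] = [A⁻], so Henderson-Hasselbalch gives pH = pKa = -log(3.92e-04) = 3.41.

pH = pKa = 3.41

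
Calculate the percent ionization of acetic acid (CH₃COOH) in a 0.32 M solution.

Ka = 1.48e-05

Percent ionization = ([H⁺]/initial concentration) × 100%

Using Ka equilibrium: x² + Ka×x - Ka×C = 0. Solving: [H⁺] = 2.1688e-03. Percent = (2.1688e-03/0.32) × 100

Percent ionization = 0.678%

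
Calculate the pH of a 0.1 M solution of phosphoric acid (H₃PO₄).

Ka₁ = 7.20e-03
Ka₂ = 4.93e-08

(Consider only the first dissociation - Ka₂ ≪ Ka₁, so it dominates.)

First dissociation dominates. From Ka₁ = [H⁺][HA⁻]/[H₂A], x² + Ka₁·x − Ka₁·C = 0 with C = 0.1 M and Ka₁ = 7.20e-03. Solving: [H⁺] = (−Ka₁ + √(Ka₁² + 4·Ka₁·C)) / 2 = 2.3473e-02 M. pH = -log(2.3473e-02) = 1.63.

pH = 1.63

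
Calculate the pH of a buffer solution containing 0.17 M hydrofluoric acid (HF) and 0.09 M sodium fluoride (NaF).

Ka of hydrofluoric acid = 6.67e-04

pKa = -log(6.67e-04) = 3.18. pH = pKa + log([A⁻]/[HA]) = 3.18 + log(0.09/0.17)

pH = 2.90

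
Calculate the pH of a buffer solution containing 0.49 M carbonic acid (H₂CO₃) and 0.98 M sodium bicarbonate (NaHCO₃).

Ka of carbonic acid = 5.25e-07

pKa = -log(5.25e-07) = 6.28. pH = pKa + log([A⁻]/[HA]) = 6.28 + log(0.98/0.49)

pH = 6.58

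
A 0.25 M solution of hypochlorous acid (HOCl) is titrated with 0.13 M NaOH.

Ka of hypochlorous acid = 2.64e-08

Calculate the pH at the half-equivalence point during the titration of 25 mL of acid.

At half-equivalence [HA] = [A⁻], so Henderson-Hasselbalch gives pH = pKa = -log(2.64e-08) = 7.58.

pH = pKa = 7.58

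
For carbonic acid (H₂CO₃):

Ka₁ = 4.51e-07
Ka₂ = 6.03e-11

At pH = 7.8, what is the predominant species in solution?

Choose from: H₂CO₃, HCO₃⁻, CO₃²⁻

pKa₁ = 6.35, pKa₂ = 10.22. For a polyprotic acid the predominant species crosses at each pKa: below pKa_n the protonated form dominates, above it the deprotonated form does. At pH = 7.8, the predominant species is HCO₃⁻.

HCO₃⁻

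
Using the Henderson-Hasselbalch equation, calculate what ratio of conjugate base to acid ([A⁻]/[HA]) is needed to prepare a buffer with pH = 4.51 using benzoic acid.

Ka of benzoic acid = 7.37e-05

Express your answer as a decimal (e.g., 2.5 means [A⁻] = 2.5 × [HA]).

pKa = -log(7.37e-05) = 4.1325. pH = pKa + log([A⁻]/[HA]), so log([A⁻]/[HA]) = pH − pKa = 4.51 − 4.1325 = 0.3775. [A⁻]/[HA] = 10^(0.3775) = 2.38

[A⁻]/[HA] = 2.38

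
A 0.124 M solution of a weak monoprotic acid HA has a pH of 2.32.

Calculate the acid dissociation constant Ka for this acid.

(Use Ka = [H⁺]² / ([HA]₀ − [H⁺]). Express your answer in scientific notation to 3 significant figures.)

[H⁺] = 10^(−pH) = 10^(−2.32) = 4.786e-03 M. For HA ⇌ H⁺ + A⁻, Ka = [H⁺][A⁻]/[HA] = [H⁺]² / ([HA]₀ − [H⁺]) = (4.786e-03)² / (0.124 − 4.786e-03) = 1.92e-04.

K_a = 1.92e-04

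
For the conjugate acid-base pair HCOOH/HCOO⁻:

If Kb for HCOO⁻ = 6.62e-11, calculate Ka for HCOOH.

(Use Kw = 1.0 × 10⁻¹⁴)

For a conjugate pair Ka × Kb = Kw, so Ka = Kw/Kb = 1.0 × 10⁻¹⁴ / 6.62e-11 = 1.51e-04.

K_a = 1.51e-04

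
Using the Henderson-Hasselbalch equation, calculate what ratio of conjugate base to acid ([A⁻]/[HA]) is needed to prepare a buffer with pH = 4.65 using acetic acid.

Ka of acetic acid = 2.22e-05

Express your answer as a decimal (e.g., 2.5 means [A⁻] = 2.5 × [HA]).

pKa = -log(2.22e-05) = 4.6536. pH = pKa + log([A⁻]/[HA]), so log([A⁻]/[HA]) = pH − pKa = 4.65 − 4.6536 = -0.0036. [A⁻]/[HA] = 10^(-0.0036) = 0.992

[A⁻]/[HA] = 0.992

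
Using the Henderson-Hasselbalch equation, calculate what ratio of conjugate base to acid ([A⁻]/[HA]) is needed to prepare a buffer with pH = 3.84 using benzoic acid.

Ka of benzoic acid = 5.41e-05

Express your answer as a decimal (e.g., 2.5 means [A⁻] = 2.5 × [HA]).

pKa = -log(5.41e-05) = 4.2668. pH = pKa + log([A⁻]/[HA]), so log([A⁻]/[HA]) = pH − pKa = 3.84 − 4.2668 = -0.4268. [A⁻]/[HA] = 10^(-0.4268) = 0.374

[A⁻]/[HA] = 0.374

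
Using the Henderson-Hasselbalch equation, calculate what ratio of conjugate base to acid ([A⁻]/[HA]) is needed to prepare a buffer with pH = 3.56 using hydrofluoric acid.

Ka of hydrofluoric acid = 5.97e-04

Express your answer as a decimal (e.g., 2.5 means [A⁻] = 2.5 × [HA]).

pKa = -log(5.97e-04) = 3.2240. pH = pKa + log([A⁻]/[HA]), so log([A⁻]/[HA]) = pH − pKa = 3.56 − 3.2240 = 0.3360. [A⁻]/[HA] = 10^(0.3360) = 2.17

[A⁻]/[HA] = 2.17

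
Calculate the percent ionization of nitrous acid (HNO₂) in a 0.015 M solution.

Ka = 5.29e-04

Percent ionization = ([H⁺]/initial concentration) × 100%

Using Ka equilibrium: x² + Ka×x - Ka×C = 0. Solving: [H⁺] = 2.5648e-03. Percent = (2.5648e-03/0.015) × 100

Percent ionization = 17.1%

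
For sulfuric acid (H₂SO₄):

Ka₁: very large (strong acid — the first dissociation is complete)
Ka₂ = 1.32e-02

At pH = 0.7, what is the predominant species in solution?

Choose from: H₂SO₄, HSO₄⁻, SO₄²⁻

The first dissociation is complete, so H₂SO₄ itself is never the predominant species in water; pKa₂ = -log(1.32e-02) = 1.88. For a polyprotic acid the predominant species crosses at each pKa: below pKa_n the protonated form dominates, above it the deprotonated form does. At pH = 0.7, the predominant species is HSO₄⁻.

HSO₄⁻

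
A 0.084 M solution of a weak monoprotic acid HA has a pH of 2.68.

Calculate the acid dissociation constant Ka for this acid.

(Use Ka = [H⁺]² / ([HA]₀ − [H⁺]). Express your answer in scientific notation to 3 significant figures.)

[H⁺] = 10^(−pH) = 10^(−2.68) = 2.089e-03 M. For HA ⇌ H⁺ + A⁻, Ka = [H⁺][A⁻]/[HA] = [H⁺]² / ([HA]₀ − [H⁺]) = (2.089e-03)² / (0.084 − 2.089e-03) = 5.33e-05.

K_a = 5.33e-05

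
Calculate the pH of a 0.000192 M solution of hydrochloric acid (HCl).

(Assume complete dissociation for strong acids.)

[H⁺] = 0.000192 M for strong acid. pH = -log[H⁺] = -log(0.000192)

pH = 3.72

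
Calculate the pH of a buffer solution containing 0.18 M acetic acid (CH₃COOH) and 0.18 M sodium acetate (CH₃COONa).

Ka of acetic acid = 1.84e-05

pKa = -log(1.84e-05) = 4.74. pH = pKa + log([A⁻]/[HA]) = 4.74 + log(0.18/0.18)

pH = 4.74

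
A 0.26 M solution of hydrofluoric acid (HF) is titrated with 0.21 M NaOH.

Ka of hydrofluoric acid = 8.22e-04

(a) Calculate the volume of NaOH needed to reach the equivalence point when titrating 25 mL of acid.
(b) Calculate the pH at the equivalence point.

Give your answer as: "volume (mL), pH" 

moles acid = 0.26 × 25/1000 = 0.0065 mol; V_base = moles/0.21 × 1000 = 31.0 mL. At equivalence only the conjugate base is present: [A⁻] = 0.0065/0.056 = 1.1617e-01 M. Kb = Kw/Ka = 1.22e-11; [OH⁻] = √(Kb × [A⁻]) = 1.1888e-06; pOH = 5.92; pH = 14 - pOH = 8.08.

V = 31.0 mL, pH = 8.08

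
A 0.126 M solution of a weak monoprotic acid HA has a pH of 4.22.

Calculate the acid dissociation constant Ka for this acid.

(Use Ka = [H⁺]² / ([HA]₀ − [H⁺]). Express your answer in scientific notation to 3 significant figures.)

[H⁺] = 10^(−pH) = 10^(−4.22) = 6.026e-05 M. For HA ⇌ H⁺ + A⁻, Ka = [H⁺][A⁻]/[HA] = [H⁺]² / ([HA]₀ − [H⁺]) = (6.026e-05)² / (0.126 − 6.026e-05) = 2.88e-08.

K_a = 2.88e-08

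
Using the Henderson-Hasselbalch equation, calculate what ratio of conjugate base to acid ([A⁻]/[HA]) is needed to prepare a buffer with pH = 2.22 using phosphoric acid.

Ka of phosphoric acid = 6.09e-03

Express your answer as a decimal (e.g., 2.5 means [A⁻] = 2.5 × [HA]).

pKa = -log(6.09e-03) = 2.2154. pH = pKa + log([A⁻]/[HA]), so log([A⁻]/[HA]) = pH − pKa = 2.22 − 2.2154 = 0.0046. [A⁻]/[HA] = 10^(0.0046) = 1.01

[A⁻]/[HA] = 1.01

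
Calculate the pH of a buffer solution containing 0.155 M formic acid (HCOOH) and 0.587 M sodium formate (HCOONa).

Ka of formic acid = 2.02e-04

pKa = -log(2.02e-04) = 3.69. pH = pKa + log([A⁻]/[HA]) = 3.69 + log(0.587/0.155)

pH = 4.27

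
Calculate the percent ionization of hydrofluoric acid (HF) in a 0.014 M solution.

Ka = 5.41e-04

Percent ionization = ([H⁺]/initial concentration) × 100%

Using Ka equilibrium: x² + Ka×x - Ka×C = 0. Solving: [H⁺] = 2.4949e-03. Percent = (2.4949e-03/0.014) × 100

Percent ionization = 17.8%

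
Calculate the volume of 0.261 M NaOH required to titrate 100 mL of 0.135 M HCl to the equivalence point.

At equivalence: moles acid = moles base. moles HCl = 0.135 × 100/1000 = 0.0135 mol. V_base = moles / 0.261 × 1000 = 51.7 mL.

V_{base} = 51.7 mL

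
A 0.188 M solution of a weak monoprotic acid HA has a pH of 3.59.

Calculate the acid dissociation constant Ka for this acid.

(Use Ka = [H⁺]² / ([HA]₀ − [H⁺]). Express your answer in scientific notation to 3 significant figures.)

[H⁺] = 10^(−pH) = 10^(−3.59) = 2.570e-04 M. For HA ⇌ H⁺ + A⁻, Ka = [H⁺][A⁻]/[HA] = [H⁺]² / ([HA]₀ − [H⁺]) = (2.570e-04)² / (0.188 − 2.570e-04) = 3.52e-07.

K_a = 3.52e-07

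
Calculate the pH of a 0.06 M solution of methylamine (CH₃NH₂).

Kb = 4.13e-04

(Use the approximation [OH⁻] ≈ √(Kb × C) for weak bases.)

[OH⁻] = √(Kb × C) = √(4.13e-04 × 0.06) = 4.9780e-03. pOH = 2.30, pH = 14 - pOH

pH = 11.70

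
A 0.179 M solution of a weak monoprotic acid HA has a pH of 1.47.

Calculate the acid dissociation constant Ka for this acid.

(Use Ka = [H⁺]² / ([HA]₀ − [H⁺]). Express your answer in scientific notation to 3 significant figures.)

[H⁺] = 10^(−pH) = 10^(−1.47) = 3.388e-02 M. For HA ⇌ H⁺ + A⁻, Ka = [H⁺][A⁻]/[HA] = [H⁺]² / ([HA]₀ − [H⁺]) = (3.388e-02)² / (0.179 − 3.388e-02) = 7.91e-03.

K_a = 7.91e-03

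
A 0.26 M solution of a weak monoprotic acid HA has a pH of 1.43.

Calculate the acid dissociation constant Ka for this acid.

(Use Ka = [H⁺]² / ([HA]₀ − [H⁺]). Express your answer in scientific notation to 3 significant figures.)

[H⁺] = 10^(−pH) = 10^(−1.43) = 3.715e-02 M. For HA ⇌ H⁺ + A⁻, Ka = [H⁺][A⁻]/[HA] = [H⁺]² / ([HA]₀ − [H⁺]) = (3.715e-02)² / (0.26 − 3.715e-02) = 6.19e-03.

K_a = 6.19e-03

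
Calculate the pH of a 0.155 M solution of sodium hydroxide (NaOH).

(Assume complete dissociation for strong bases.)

[OH⁻] = 0.155 M for strong base. pOH = -log[OH⁻] = 0.81, pH = 14 - pOH

pH = 13.19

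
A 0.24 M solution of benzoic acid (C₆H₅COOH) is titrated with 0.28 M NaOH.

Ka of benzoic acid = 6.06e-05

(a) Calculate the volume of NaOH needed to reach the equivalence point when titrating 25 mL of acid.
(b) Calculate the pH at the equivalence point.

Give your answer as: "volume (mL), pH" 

moles acid = 0.24 × 25/1000 = 0.006 mol; V_base = moles/0.28 × 1000 = 21.4 mL. At equivalence only the conjugate base is present: [A⁻] = 0.006/0.046 = 1.2923e-01 M. Kb = Kw/Ka = 1.65e-10; [OH⁻] = √(Kb × [A⁻]) = 4.6179e-06; pOH = 5.34; pH = 14 - pOH = 8.66.

V = 21.4 mL, pH = 8.66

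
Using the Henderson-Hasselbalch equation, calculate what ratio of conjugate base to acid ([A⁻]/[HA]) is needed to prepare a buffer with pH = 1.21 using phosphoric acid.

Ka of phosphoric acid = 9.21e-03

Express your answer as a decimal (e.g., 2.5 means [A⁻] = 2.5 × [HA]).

pKa = -log(9.21e-03) = 2.0357. pH = pKa + log([A⁻]/[HA]), so log([A⁻]/[HA]) = pH − pKa = 1.21 − 2.0357 = -0.8257. [A⁻]/[HA] = 10^(-0.8257) = 0.149

[A⁻]/[HA] = 0.149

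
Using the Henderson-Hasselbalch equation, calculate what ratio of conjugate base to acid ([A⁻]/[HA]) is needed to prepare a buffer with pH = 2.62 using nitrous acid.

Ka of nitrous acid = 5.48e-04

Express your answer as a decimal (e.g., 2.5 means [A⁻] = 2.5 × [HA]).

pKa = -log(5.48e-04) = 3.2612. pH = pKa + log([A⁻]/[HA]), so log([A⁻]/[HA]) = pH − pKa = 2.62 − 3.2612 = -0.6412. [A⁻]/[HA] = 10^(-0.6412) = 0.228

[A⁻]/[HA] = 0.228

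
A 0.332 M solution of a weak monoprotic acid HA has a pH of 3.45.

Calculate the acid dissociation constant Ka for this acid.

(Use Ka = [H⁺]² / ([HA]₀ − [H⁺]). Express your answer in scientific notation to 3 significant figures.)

[H⁺] = 10^(−pH) = 10^(−3.45) = 3.548e-04 M. For HA ⇌ H⁺ + A⁻, Ka = [H⁺][A⁻]/[HA] = [H⁺]² / ([HA]₀ − [H⁺]) = (3.548e-04)² / (0.332 − 3.548e-04) = 3.80e-07.

K_a = 3.80e-07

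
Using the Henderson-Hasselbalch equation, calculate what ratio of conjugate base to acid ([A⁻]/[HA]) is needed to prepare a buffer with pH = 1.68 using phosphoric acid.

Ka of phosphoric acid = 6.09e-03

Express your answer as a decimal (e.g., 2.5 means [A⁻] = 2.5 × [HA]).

pKa = -log(6.09e-03) = 2.2154. pH = pKa + log([A⁻]/[HA]), so log([A⁻]/[HA]) = pH − pKa = 1.68 − 2.2154 = -0.5354. [A⁻]/[HA] = 10^(-0.5354) = 0.291

[A⁻]/[HA] = 0.291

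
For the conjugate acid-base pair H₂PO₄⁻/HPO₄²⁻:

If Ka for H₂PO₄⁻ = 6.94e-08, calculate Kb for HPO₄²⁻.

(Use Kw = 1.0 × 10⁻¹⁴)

For a conjugate pair Ka × Kb = Kw, so Kb = Kw/Ka = 1.0 × 10⁻¹⁴ / 6.94e-08 = 1.44e-07.

K_b = 1.44e-07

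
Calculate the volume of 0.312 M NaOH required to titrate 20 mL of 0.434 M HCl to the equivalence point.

At equivalence: moles acid = moles base. moles HCl = 0.434 × 20/1000 = 0.00868 mol. V_base = moles / 0.312 × 1000 = 27.8 mL.

V_{base} = 27.8 mL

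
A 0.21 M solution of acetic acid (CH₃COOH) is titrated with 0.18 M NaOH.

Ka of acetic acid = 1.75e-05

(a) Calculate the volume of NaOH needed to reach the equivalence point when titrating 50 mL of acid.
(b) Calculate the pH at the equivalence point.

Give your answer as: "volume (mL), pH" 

moles acid = 0.21 × 50/1000 = 0.0105 mol; V_base = moles/0.18 × 1000 = 58.3 mL. At equivalence only the conjugate base is present: [A⁻] = 0.0105/0.108 = 9.6923e-02 M. Kb = Kw/Ka = 5.71e-10; [OH⁻] = √(Kb × [A⁻]) = 7.4421e-06; pOH = 5.13; pH = 14 - pOH = 8.87.

V = 58.3 mL, pH = 8.87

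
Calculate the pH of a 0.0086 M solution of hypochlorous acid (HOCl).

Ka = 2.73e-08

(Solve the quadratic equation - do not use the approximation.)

x² + Ka×x - Ka×C = 0. Using quadratic formula: [H⁺] = 1.5309e-05

pH = 4.82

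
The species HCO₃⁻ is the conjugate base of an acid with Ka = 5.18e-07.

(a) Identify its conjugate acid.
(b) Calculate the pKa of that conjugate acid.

(a) The conjugate acid is formed by adding one H⁺ to HCO₃⁻, giving H₂CO₃. (b) pKa = -log(Ka) = -log(5.18e-07) = 6.29.

Conjugate acid: H₂CO₃; pK_a = 6.29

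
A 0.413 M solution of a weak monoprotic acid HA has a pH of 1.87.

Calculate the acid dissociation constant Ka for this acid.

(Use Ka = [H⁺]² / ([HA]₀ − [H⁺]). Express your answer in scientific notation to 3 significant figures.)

[H⁺] = 10^(−pH) = 10^(−1.87) = 1.349e-02 M. For HA ⇌ H⁺ + A⁻, Ka = [H⁺][A⁻]/[HA] = [H⁺]² / ([HA]₀ − [H⁺]) = (1.349e-02)² / (0.413 − 1.349e-02) = 4.55e-04.

K_a = 4.55e-04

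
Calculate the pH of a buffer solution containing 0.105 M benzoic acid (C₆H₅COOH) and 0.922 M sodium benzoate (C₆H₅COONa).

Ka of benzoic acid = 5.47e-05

pKa = -log(5.47e-05) = 4.26. pH = pKa + log([A⁻]/[HA]) = 4.26 + log(0.922/0.105)

pH = 5.21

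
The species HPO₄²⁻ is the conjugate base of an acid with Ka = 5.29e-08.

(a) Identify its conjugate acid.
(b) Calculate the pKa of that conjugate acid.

(a) The conjugate acid is formed by adding one H⁺ to HPO₄²⁻, giving H₂PO₄⁻. (b) pKa = -log(Ka) = -log(5.29e-08) = 7.28.

Conjugate acid: H₂PO₄⁻; pK_a = 7.28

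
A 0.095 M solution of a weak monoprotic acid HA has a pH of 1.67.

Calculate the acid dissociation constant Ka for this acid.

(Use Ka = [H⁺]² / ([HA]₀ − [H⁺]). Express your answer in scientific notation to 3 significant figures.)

[H⁺] = 10^(−pH) = 10^(−1.67) = 2.138e-02 M. For HA ⇌ H⁺ + A⁻, Ka = [H⁺][A⁻]/[HA] = [H⁺]² / ([HA]₀ − [H⁺]) = (2.138e-02)² / (0.095 − 2.138e-02) = 6.21e-03.

K_a = 6.21e-03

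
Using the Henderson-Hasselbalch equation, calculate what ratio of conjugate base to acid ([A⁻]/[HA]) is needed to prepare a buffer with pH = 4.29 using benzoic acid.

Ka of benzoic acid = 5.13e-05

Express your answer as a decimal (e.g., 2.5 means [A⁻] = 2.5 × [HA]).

pKa = -log(5.13e-05) = 4.2899. pH = pKa + log([A⁻]/[HA]), so log([A⁻]/[HA]) = pH − pKa = 4.29 − 4.2899 = 0.0001. [A⁻]/[HA] = 10^(0.0001) = 1.00

[A⁻]/[HA] = 1.00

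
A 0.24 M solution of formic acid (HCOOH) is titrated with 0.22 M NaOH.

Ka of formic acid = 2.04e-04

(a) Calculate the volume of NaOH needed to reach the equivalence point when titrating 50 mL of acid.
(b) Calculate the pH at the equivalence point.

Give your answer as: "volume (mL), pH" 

moles acid = 0.24 × 50/1000 = 0.012 mol; V_base = moles/0.22 × 1000 = 54.5 mL. At equivalence only the conjugate base is present: [A⁻] = 0.012/0.105 = 1.1478e-01 M. Kb = Kw/Ka = 4.90e-11; [OH⁻] = √(Kb × [A⁻]) = 2.3720e-06; pOH = 5.62; pH = 14 - pOH = 8.38.

V = 54.5 mL, pH = 8.38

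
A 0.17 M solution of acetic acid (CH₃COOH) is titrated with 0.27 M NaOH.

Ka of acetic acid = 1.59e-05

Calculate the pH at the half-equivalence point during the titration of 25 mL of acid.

At half-equivalence [HA] = [A⁻], so Henderson-Hasselbalch gives pH = pKa = -log(1.59e-05) = 4.80.

pH = pKa = 4.80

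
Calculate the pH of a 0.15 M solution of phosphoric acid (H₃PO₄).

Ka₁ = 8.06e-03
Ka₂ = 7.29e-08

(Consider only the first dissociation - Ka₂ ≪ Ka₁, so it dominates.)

First dissociation dominates. From Ka₁ = [H⁺][HA⁻]/[H₂A], x² + Ka₁·x − Ka₁·C = 0 with C = 0.15 M and Ka₁ = 8.06e-03. Solving: [H⁺] = (−Ka₁ + √(Ka₁² + 4·Ka₁·C)) / 2 = 3.0973e-02 M. pH = -log(3.0973e-02) = 1.51.

pH = 1.51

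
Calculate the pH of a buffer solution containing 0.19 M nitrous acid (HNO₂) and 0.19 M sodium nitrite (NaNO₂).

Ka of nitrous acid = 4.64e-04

pKa = -log(4.64e-04) = 3.33. pH = pKa + log([A⁻]/[HA]) = 3.33 + log(0.19/0.19)

pH = 3.33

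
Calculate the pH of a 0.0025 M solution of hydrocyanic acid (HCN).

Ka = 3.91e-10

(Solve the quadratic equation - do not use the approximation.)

x² + Ka×x - Ka×C = 0. Using quadratic formula: [H⁺] = 9.8849e-07

pH = 6.01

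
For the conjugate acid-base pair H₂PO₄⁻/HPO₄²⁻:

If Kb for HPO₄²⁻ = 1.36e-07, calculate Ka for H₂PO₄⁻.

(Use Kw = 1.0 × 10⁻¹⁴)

For a conjugate pair Ka × Kb = Kw, so Ka = Kw/Kb = 1.0 × 10⁻¹⁴ / 1.36e-07 = 7.35e-08.

K_a = 7.35e-08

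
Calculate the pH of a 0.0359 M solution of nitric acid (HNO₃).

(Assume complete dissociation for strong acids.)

[H⁺] = 0.0359 M for strong acid. pH = -log[H⁺] = -log(0.0359)

pH = 1.44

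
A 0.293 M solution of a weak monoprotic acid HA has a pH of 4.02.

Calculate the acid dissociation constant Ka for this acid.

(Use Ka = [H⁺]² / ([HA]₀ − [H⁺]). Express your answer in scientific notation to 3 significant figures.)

[H⁺] = 10^(−pH) = 10^(−4.02) = 9.550e-05 M. For HA ⇌ H⁺ + A⁻, Ka = [H⁺][A⁻]/[HA] = [H⁺]² / ([HA]₀ − [H⁺]) = (9.550e-05)² / (0.293 − 9.550e-05) = 3.11e-08.

K_a = 3.11e-08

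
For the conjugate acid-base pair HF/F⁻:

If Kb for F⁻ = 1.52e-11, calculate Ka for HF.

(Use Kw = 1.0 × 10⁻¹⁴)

For a conjugate pair Ka × Kb = Kw, so Ka = Kw/Kb = 1.0 × 10⁻¹⁴ / 1.52e-11 = 6.58e-04.

K_a = 6.58e-04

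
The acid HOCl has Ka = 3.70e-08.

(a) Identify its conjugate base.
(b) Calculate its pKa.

(a) The conjugate base is formed by removing one H⁺ from HOCl, giving OCl⁻. (b) pKa = -log(Ka) = -log(3.70e-08) = 7.43.

Conjugate base: OCl⁻; pK_a = 7.43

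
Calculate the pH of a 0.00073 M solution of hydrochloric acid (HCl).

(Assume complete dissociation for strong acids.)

[H⁺] = 0.00073 M for strong acid. pH = -log[H⁺] = -log(0.00073)

pH = 3.14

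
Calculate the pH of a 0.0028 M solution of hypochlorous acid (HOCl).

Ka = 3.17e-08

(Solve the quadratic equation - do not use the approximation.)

x² + Ka×x - Ka×C = 0. Using quadratic formula: [H⁺] = 9.4054e-06

pH = 5.03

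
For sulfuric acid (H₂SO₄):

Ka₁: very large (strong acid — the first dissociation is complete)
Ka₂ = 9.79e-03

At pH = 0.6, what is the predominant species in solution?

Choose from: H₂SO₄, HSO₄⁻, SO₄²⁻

The first dissociation is complete, so H₂SO₄ itself is never the predominant species in water; pKa₂ = -log(9.79e-03) = 2.01. For a polyprotic acid the predominant species crosses at each pKa: below pKa_n the protonated form dominates, above it the deprotonated form does. At pH = 0.6, the predominant species is HSO₄⁻.

HSO₄⁻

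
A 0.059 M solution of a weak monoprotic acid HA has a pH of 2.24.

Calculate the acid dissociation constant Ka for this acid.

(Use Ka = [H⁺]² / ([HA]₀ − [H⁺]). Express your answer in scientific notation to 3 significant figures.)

[H⁺] = 10^(−pH) = 10^(−2.24) = 5.754e-03 M. For HA ⇌ H⁺ + A⁻, Ka = [H⁺][A⁻]/[HA] = [H⁺]² / ([HA]₀ − [H⁺]) = (5.754e-03)² / (0.059 − 5.754e-03) = 6.22e-04.

K_a = 6.22e-04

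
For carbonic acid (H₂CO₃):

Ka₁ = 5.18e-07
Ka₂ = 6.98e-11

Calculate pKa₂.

pKa₂ = -log(Ka₂) = -log(6.98e-11) = 10.16.

pK_{a2} = 10.16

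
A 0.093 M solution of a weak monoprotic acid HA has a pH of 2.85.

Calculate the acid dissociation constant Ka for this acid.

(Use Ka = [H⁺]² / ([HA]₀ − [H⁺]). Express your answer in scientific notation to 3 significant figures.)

[H⁺] = 10^(−pH) = 10^(−2.85) = 1.413e-03 M. For HA ⇌ H⁺ + A⁻, Ka = [H⁺][A⁻]/[HA] = [H⁺]² / ([HA]₀ − [H⁺]) = (1.413e-03)² / (0.093 − 1.413e-03) = 2.18e-05.

K_a = 2.18e-05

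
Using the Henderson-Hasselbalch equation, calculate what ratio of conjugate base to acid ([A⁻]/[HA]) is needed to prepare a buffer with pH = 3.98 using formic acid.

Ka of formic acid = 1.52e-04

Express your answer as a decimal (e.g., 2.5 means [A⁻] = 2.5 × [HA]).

pKa = -log(1.52e-04) = 3.8182. pH = pKa + log([A⁻]/[HA]), so log([A⁻]/[HA]) = pH − pKa = 3.98 − 3.8182 = 0.1618. [A⁻]/[HA] = 10^(0.1618) = 1.45

[A⁻]/[HA] = 1.45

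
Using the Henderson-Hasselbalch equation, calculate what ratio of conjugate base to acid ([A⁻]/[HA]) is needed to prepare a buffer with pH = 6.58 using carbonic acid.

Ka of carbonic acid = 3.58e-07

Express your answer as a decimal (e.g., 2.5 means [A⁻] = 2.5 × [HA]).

pKa = -log(3.58e-07) = 6.4461. pH = pKa + log([A⁻]/[HA]), so log([A⁻]/[HA]) = pH − pKa = 6.58 − 6.4461 = 0.1339. [A⁻]/[HA] = 10^(0.1339) = 1.36

[A⁻]/[HA] = 1.36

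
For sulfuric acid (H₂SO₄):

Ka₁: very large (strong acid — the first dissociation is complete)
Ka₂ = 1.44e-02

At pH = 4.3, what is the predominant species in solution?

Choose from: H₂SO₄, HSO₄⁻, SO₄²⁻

The first dissociation is complete, so H₂SO₄ itself is never the predominant species in water; pKa₂ = -log(1.44e-02) = 1.84. For a polyprotic acid the predominant species crosses at each pKa: below pKa_n the protonated form dominates, above it the deprotonated form does. At pH = 4.3, the predominant species is SO₄²⁻.

SO₄²⁻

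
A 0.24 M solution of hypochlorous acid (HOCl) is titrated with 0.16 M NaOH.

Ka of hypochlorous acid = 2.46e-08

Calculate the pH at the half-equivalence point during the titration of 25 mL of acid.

At half-equivalence [HA] = [A⁻], so Henderson-Hasselbalch gives pH = pKa = -log(2.46e-08) = 7.61.

pH = pKa = 7.61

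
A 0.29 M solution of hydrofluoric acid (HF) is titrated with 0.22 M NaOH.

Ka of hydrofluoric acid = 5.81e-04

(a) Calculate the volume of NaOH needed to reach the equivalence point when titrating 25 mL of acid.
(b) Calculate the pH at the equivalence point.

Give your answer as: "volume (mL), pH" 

moles acid = 0.29 × 25/1000 = 0.00725 mol; V_base = moles/0.22 × 1000 = 33.0 mL. At equivalence only the conjugate base is present: [A⁻] = 0.00725/0.058 = 1.2510e-01 M. Kb = Kw/Ka = 1.72e-11; [OH⁻] = √(Kb × [A⁻]) = 1.4674e-06; pOH = 5.83; pH = 14 - pOH = 8.17.

V = 33.0 mL, pH = 8.17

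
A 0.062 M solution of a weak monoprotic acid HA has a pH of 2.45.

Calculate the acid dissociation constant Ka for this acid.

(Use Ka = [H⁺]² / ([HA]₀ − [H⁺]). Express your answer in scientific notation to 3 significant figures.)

[H⁺] = 10^(−pH) = 10^(−2.45) = 3.548e-03 M. For HA ⇌ H⁺ + A⁻, Ka = [H⁺][A⁻]/[HA] = [H⁺]² / ([HA]₀ − [H⁺]) = (3.548e-03)² / (0.062 − 3.548e-03) = 2.15e-04.

K_a = 2.15e-04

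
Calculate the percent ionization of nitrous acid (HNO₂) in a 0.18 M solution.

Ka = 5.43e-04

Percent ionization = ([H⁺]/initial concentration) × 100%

Using Ka equilibrium: x² + Ka×x - Ka×C = 0. Solving: [H⁺] = 9.6186e-03. Percent = (9.6186e-03/0.18) × 100

Percent ionization = 5.34%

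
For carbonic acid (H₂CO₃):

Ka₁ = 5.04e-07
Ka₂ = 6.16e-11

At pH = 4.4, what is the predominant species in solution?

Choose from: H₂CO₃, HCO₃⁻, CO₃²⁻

pKa₁ = 6.30, pKa₂ = 10.21. For a polyprotic acid the predominant species crosses at each pKa: below pKa_n the protonated form dominates, above it the deprotonated form does. At pH = 4.4, the predominant species is H₂CO₃.

H₂CO₃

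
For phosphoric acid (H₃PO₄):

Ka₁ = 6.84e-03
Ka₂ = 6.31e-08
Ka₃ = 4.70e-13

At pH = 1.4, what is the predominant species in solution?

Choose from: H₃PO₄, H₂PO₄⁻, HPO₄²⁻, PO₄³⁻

pKa₁ = 2.16, pKa₂ = 7.20, pKa₃ = 12.33. For a polyprotic acid the predominant species crosses at each pKa: below pKa_n the protonated form dominates, above it the deprotonated form does. At pH = 1.4, the predominant species is H₃PO₄.

H₃PO₄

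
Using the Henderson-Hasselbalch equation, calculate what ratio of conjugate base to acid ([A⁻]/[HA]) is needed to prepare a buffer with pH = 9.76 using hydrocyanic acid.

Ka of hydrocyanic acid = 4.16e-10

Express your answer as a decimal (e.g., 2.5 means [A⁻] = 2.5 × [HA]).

pKa = -log(4.16e-10) = 9.3809. pH = pKa + log([A⁻]/[HA]), so log([A⁻]/[HA]) = pH − pKa = 9.76 − 9.3809 = 0.3791. [A⁻]/[HA] = 10^(0.3791) = 2.39

[A⁻]/[HA] = 2.39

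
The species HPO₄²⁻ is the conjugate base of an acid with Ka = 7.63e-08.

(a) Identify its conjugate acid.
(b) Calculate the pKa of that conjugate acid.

(a) The conjugate acid is formed by adding one H⁺ to HPO₄²⁻, giving H₂PO₄⁻. (b) pKa = -log(Ka) = -log(7.63e-08) = 7.12.

Conjugate acid: H₂PO₄⁻; pK_a = 7.12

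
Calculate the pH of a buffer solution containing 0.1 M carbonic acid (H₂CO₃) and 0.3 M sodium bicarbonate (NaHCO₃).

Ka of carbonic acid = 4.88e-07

pKa = -log(4.88e-07) = 6.31. pH = pKa + log([A⁻]/[HA]) = 6.31 + log(0.3/0.1)

pH = 6.79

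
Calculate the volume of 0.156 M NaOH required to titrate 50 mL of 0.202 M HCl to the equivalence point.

At equivalence: moles acid = moles base. moles HCl = 0.202 × 50/1000 = 0.0101 mol. V_base = moles / 0.156 × 1000 = 64.7 mL.

V_{base} = 64.7 mL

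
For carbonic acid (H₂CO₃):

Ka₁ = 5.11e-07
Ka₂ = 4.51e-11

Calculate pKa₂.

pKa₂ = -log(Ka₂) = -log(4.51e-11) = 10.35.

pK_{a2} = 10.35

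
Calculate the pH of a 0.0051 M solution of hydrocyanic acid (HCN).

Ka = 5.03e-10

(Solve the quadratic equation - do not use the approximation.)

x² + Ka×x - Ka×C = 0. Using quadratic formula: [H⁺] = 1.6014e-06

pH = 5.80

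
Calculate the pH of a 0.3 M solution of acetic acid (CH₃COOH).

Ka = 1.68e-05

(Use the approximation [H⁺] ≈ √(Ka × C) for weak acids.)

[H⁺] = √(Ka × C) = √(1.68e-05 × 0.3) = 2.2450e-03. pH = -log(2.2450e-03)

pH = 2.65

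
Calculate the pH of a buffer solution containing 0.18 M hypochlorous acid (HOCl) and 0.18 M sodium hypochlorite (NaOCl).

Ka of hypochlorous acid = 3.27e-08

pKa = -log(3.27e-08) = 7.49. pH = pKa + log([A⁻]/[HA]) = 7.49 + log(0.18/0.18)

pH = 7.49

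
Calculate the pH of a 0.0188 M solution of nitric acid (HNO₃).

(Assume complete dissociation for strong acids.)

[H⁺] = 0.0188 M for strong acid. pH = -log[H⁺] = -log(0.0188)

pH = 1.73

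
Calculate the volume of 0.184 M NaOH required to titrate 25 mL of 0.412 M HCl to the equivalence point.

At equivalence: moles acid = moles base. moles HCl = 0.412 × 25/1000 = 0.0103 mol. V_base = moles / 0.184 × 1000 = 56.0 mL.

V_{base} = 56.0 mL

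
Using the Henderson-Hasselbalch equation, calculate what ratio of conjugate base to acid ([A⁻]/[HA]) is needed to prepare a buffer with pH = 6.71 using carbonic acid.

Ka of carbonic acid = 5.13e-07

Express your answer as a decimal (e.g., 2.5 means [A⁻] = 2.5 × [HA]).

pKa = -log(5.13e-07) = 6.2899. pH = pKa + log([A⁻]/[HA]), so log([A⁻]/[HA]) = pH − pKa = 6.71 − 6.2899 = 0.4201. [A⁻]/[HA] = 10^(0.4201) = 2.63

[A⁻]/[HA] = 2.63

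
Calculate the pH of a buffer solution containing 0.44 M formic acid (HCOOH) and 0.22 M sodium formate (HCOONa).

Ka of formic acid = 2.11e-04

pKa = -log(2.11e-04) = 3.68. pH = pKa + log([A⁻]/[HA]) = 3.68 + log(0.22/0.44)

pH = 3.37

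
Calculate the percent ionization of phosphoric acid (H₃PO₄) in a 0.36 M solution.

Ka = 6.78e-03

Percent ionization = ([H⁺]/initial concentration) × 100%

Using Ka equilibrium: x² + Ka×x - Ka×C = 0. Solving: [H⁺] = 4.6131e-02. Percent = (4.6131e-02/0.36) × 100

Percent ionization = 12.8%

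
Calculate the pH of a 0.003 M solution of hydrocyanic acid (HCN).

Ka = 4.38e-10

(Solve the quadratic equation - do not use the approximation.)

x² + Ka×x - Ka×C = 0. Using quadratic formula: [H⁺] = 1.1461e-06

pH = 5.94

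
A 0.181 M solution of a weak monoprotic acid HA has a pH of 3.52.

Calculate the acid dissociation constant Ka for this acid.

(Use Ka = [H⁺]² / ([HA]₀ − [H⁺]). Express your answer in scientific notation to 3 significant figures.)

[H⁺] = 10^(−pH) = 10^(−3.52) = 3.020e-04 M. For HA ⇌ H⁺ + A⁻, Ka = [H⁺][A⁻]/[HA] = [H⁺]² / ([HA]₀ − [H⁺]) = (3.020e-04)² / (0.181 − 3.020e-04) = 5.05e-07.

K_a = 5.05e-07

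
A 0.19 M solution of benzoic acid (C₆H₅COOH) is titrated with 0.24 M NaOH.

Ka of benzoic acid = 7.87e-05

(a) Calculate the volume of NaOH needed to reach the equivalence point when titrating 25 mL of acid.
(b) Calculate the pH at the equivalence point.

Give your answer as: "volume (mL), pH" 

moles acid = 0.19 × 25/1000 = 0.00475 mol; V_base = moles/0.24 × 1000 = 19.8 mL. At equivalence only the conjugate base is present: [A⁻] = 0.00475/0.045 = 1.0605e-01 M. Kb = Kw/Ka = 1.27e-10; [OH⁻] = √(Kb × [A⁻]) = 3.6708e-06; pOH = 5.44; pH = 14 - pOH = 8.56.

V = 19.8 mL, pH = 8.56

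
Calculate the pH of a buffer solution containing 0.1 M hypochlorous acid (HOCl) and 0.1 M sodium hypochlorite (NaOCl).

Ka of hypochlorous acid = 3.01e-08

pKa = -log(3.01e-08) = 7.52. pH = pKa + log([A⁻]/[HA]) = 7.52 + log(0.1/0.1)

pH = 7.52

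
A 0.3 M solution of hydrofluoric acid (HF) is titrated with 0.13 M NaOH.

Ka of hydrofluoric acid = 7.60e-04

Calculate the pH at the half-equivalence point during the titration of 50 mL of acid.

At half-equivalence [HA] = [A⁻], so Henderson-Hasselbalch gives pH = pKa = -log(7.60e-04) = 3.12.

pH = pKa = 3.12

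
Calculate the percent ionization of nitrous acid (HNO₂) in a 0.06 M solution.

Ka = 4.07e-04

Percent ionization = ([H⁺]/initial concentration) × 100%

Using Ka equilibrium: x² + Ka×x - Ka×C = 0. Solving: [H⁺] = 4.7423e-03. Percent = (4.7423e-03/0.06) × 100

Percent ionization = 7.9%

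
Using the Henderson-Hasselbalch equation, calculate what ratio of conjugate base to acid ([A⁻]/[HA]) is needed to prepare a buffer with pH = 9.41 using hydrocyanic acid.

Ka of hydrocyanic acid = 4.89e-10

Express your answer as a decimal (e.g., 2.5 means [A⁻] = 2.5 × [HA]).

pKa = -log(4.89e-10) = 9.3107. pH = pKa + log([A⁻]/[HA]), so log([A⁻]/[HA]) = pH − pKa = 9.41 − 9.3107 = 0.0993. [A⁻]/[HA] = 10^(0.0993) = 1.26

[A⁻]/[HA] = 1.26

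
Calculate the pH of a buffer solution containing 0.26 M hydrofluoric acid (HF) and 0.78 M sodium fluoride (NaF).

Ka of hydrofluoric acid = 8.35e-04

pKa = -log(8.35e-04) = 3.08. pH = pKa + log([A⁻]/[HA]) = 3.08 + log(0.78/0.26)

pH = 3.56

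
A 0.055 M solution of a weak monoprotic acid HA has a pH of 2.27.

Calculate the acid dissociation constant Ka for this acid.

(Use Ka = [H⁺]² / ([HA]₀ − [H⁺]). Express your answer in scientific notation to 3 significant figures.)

[H⁺] = 10^(−pH) = 10^(−2.27) = 5.370e-03 M. For HA ⇌ H⁺ + A⁻, Ka = [H⁺][A⁻]/[HA] = [H⁺]² / ([HA]₀ − [H⁺]) = (5.370e-03)² / (0.055 − 5.370e-03) = 5.81e-04.

K_a = 5.81e-04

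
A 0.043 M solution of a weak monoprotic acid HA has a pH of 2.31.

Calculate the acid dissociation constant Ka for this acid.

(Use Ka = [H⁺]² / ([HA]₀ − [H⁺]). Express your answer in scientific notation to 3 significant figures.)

[H⁺] = 10^(−pH) = 10^(−2.31) = 4.898e-03 M. For HA ⇌ H⁺ + A⁻, Ka = [H⁺][A⁻]/[HA] = [H⁺]² / ([HA]₀ − [H⁺]) = (4.898e-03)² / (0.043 − 4.898e-03) = 6.30e-04.

K_a = 6.30e-04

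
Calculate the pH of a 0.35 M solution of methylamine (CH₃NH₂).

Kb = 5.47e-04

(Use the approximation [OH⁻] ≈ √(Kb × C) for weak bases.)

[OH⁻] = √(Kb × C) = √(5.47e-04 × 0.35) = 1.3837e-02. pOH = 1.86, pH = 14 - pOH

pH = 12.14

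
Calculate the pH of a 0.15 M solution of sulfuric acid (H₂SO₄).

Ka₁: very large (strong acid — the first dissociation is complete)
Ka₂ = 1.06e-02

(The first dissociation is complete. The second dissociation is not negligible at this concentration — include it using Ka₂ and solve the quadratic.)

First dissociation is complete: [H⁺]₀ = [HSO₄⁻]₀ = C = 0.15 M. Second dissociation HSO₄⁻ ⇌ H⁺ + SO₄²⁻: let x = [SO₄²⁻]. Ka₂ = (C + x)·x / (C − x) = 1.06e-02 → x² + (C + Ka₂)·x − Ka₂·C = 0 → x² + 0.16060·x − 1.590e-03 = 0. x = (−0.16060 + √(0.16060² + 4 × 1.590e-03)) / 2 = 9.3554e-03 M. [H⁺] = C + x = 0.15 + 9.3554e-03 = 1.5936e-01 M. pH = -log(1.5936e-01) = 0.80.

pH = 0.80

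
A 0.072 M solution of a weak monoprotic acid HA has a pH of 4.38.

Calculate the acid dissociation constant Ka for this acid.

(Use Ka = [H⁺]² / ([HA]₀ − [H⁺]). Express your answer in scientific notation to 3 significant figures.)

[H⁺] = 10^(−pH) = 10^(−4.38) = 4.169e-05 M. For HA ⇌ H⁺ + A⁻, Ka = [H⁺][A⁻]/[HA] = [H⁺]² / ([HA]₀ − [H⁺]) = (4.169e-05)² / (0.072 − 4.169e-05) = 2.42e-08.

K_a = 2.42e-08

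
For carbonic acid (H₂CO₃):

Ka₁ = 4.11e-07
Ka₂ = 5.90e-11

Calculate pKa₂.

pKa₂ = -log(Ka₂) = -log(5.90e-11) = 10.23.

pK_{a2} = 10.23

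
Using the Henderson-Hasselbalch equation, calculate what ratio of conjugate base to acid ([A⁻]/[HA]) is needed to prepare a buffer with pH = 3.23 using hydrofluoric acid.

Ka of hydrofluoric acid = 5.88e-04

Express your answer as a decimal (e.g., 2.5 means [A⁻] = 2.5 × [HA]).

pKa = -log(5.88e-04) = 3.2306. pH = pKa + log([A⁻]/[HA]), so log([A⁻]/[HA]) = pH − pKa = 3.23 − 3.2306 = -0.0006. [A⁻]/[HA] = 10^(-0.0006) = 0.999

[A⁻]/[HA] = 0.999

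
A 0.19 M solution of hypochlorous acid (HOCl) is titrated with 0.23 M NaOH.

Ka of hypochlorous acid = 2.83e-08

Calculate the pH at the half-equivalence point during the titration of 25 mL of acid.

At half-equivalence [HA] = [A⁻], so Henderson-Hasselbalch gives pH = pKa = -log(2.83e-08) = 7.55.

pH = pKa = 7.55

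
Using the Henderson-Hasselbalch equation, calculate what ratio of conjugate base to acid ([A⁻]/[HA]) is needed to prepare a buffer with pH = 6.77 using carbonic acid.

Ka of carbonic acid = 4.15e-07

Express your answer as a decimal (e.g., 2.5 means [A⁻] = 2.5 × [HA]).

pKa = -log(4.15e-07) = 6.3820. pH = pKa + log([A⁻]/[HA]), so log([A⁻]/[HA]) = pH − pKa = 6.77 − 6.3820 = 0.3880. [A⁻]/[HA] = 10^(0.3880) = 2.44

[A⁻]/[HA] = 2.44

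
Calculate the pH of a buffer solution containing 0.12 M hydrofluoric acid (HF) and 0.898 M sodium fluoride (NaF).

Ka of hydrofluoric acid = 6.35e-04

pKa = -log(6.35e-04) = 3.20. pH = pKa + log([A⁻]/[HA]) = 3.20 + log(0.898/0.12)

pH = 4.07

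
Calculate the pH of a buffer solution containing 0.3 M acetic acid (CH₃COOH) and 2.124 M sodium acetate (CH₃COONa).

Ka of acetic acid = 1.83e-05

pKa = -log(1.83e-05) = 4.74. pH = pKa + log([A⁻]/[HA]) = 4.74 + log(2.124/0.3)

pH = 5.59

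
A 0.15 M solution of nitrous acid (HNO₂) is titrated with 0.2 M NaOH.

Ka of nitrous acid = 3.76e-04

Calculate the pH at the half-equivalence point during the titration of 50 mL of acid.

At half-equivalence [HA] = [A⁻], so Henderson-Hasselbalch gives pH = pKa = -log(3.76e-04) = 3.42.

pH = pKa = 3.42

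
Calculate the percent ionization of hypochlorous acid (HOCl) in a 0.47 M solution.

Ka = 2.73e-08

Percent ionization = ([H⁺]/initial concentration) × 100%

Using Ka equilibrium: x² + Ka×x - Ka×C = 0. Solving: [H⁺] = 1.1326e-04. Percent = (1.1326e-04/0.47) × 100

Percent ionization = 0.0241%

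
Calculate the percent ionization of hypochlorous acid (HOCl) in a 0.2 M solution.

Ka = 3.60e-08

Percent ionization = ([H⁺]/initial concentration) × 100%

Using Ka equilibrium: x² + Ka×x - Ka×C = 0. Solving: [H⁺] = 8.4835e-05. Percent = (8.4835e-05/0.2) × 100

Percent ionization = 0.0424%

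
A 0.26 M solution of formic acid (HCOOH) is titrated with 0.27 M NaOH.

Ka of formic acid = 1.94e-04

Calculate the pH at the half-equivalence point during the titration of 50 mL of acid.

At half-equivalence [HA] = [A⁻], so Henderson-Hasselbalch gives pH = pKa = -log(1.94e-04) = 3.71.

pH = pKa = 3.71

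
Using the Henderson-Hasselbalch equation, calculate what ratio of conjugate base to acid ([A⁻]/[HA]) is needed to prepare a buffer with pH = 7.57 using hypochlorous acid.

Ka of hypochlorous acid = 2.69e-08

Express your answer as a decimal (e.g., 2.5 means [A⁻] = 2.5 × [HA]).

pKa = -log(2.69e-08) = 7.5702. pH = pKa + log([A⁻]/[HA]), so log([A⁻]/[HA]) = pH − pKa = 7.57 − 7.5702 = -0.0002. [A⁻]/[HA] = 10^(-0.0002) = 0.999

[A⁻]/[HA] = 0.999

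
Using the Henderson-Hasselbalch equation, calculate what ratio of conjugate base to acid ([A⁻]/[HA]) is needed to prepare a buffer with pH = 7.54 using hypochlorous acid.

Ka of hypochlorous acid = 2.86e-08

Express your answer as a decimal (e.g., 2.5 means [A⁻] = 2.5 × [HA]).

pKa = -log(2.86e-08) = 7.5436. pH = pKa + log([A⁻]/[HA]), so log([A⁻]/[HA]) = pH − pKa = 7.54 − 7.5436 = -0.0036. [A⁻]/[HA] = 10^(-0.0036) = 0.992

[A⁻]/[HA] = 0.992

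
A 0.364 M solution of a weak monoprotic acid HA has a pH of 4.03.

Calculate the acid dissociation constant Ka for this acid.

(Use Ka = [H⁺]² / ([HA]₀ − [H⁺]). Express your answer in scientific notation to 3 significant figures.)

[H⁺] = 10^(−pH) = 10^(−4.03) = 9.333e-05 M. For HA ⇌ H⁺ + A⁻, Ka = [H⁺][A⁻]/[HA] = [H⁺]² / ([HA]₀ − [H⁺]) = (9.333e-05)² / (0.364 − 9.333e-05) = 2.39e-08.

K_a = 2.39e-08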